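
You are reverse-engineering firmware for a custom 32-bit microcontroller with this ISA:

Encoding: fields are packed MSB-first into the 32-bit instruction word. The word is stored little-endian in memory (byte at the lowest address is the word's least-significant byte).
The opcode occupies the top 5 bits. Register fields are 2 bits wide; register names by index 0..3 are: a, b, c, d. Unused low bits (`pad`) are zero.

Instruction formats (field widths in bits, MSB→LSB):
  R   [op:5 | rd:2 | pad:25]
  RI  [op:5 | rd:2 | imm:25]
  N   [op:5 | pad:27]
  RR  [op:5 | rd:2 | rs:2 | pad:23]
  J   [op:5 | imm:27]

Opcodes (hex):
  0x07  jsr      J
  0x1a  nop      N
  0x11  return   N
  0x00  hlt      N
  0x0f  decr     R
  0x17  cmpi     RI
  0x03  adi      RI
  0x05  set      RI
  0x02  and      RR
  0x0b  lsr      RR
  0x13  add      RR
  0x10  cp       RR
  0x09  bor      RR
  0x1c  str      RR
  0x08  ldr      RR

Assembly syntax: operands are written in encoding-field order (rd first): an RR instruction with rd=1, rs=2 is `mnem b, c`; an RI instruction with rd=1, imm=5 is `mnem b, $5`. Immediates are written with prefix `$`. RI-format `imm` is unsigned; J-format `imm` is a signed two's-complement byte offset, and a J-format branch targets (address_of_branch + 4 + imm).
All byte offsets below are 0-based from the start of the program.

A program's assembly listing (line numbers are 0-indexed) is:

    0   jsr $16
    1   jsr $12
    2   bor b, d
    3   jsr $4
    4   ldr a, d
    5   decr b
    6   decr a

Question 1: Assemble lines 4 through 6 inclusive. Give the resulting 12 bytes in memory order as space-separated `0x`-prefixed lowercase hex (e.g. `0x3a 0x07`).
L4: ldr op=0x8:5|rd=0:2|rs=3:2|pad=0:23 ⇒ 0x41800000 ⇒ little 00 00 80 41
L5: decr op=0xf:5|rd=1:2|pad=0:25 ⇒ 0x7a000000 ⇒ little 00 00 00 7a
L6: decr op=0xf:5|rd=0:2|pad=0:25 ⇒ 0x78000000 ⇒ little 00 00 00 78

0x00 0x00 0x80 0x41 0x00 0x00 0x00 0x7a 0x00 0x00 0x00 0x78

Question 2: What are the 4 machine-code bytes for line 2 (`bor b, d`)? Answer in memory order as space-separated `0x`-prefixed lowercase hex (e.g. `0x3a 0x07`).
2. bor fields op=0x9:5|rd=1:2|rs=3:2|pad=0:23 → word 4b800000h → 00 00 80 4b

0x00 0x00 0x80 0x4b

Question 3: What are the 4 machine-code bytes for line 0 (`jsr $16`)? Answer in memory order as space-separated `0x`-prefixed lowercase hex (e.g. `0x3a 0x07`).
line 0 (jsr): pack op=0x7:5|imm=16:27 = 0x38000010; little→ 10 00 00 38

0x10 0x00 0x00 0x38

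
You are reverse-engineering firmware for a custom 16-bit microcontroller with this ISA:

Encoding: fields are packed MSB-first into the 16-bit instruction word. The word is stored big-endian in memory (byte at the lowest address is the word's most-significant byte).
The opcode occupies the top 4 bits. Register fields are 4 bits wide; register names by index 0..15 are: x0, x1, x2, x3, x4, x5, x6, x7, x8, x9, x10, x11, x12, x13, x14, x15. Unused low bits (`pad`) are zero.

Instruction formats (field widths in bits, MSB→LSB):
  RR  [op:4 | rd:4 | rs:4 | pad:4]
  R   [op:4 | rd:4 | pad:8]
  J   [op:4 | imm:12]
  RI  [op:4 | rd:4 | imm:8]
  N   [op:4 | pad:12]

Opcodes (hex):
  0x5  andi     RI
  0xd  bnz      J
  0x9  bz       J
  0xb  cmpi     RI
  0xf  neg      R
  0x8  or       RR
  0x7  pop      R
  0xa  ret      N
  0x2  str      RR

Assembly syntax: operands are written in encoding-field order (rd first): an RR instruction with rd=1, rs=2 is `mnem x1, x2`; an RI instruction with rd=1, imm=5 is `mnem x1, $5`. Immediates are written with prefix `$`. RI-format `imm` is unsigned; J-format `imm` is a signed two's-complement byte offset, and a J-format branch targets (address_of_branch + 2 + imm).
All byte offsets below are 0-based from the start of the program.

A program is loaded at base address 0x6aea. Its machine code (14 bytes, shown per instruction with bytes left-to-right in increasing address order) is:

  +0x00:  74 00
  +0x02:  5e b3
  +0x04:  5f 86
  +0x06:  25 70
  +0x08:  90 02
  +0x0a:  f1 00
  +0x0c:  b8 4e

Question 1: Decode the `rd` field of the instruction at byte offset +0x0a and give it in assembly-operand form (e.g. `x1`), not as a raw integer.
+0x0a: f1 00 ⇒ word 0xf100 (big)
  op=0xf100>>12=0xf ⇒ neg (R)
  [11:8] rd=1 = x1

x1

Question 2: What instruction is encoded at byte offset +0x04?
andi x15, $134

@+04  big-endian(5f 86) = 0x5f86
  op=0x5f86>>12=0x5 ⇒ andi (RI)
  rd@[11:8]=0xf ⇒ x15
  imm@[7:0]=0x86 ⇒ $134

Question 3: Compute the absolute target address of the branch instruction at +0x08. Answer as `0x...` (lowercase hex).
@+08  big-endian(90 02) = 0x9002
  top 4b → 0x9 → bz [J]
  [11:0] imm=2 = $2
  target = base 0x6aea + off 0x08 + 2 + imm 2 = 0x6af6

0x6af6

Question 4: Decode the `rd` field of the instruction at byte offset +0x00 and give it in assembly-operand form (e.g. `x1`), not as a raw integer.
off 0x00: read 74 00 as big → 0x7400
  top 4b → 0x7 → pop [R]
  rd: (w>>8)&0xf=0x4 → x4

x4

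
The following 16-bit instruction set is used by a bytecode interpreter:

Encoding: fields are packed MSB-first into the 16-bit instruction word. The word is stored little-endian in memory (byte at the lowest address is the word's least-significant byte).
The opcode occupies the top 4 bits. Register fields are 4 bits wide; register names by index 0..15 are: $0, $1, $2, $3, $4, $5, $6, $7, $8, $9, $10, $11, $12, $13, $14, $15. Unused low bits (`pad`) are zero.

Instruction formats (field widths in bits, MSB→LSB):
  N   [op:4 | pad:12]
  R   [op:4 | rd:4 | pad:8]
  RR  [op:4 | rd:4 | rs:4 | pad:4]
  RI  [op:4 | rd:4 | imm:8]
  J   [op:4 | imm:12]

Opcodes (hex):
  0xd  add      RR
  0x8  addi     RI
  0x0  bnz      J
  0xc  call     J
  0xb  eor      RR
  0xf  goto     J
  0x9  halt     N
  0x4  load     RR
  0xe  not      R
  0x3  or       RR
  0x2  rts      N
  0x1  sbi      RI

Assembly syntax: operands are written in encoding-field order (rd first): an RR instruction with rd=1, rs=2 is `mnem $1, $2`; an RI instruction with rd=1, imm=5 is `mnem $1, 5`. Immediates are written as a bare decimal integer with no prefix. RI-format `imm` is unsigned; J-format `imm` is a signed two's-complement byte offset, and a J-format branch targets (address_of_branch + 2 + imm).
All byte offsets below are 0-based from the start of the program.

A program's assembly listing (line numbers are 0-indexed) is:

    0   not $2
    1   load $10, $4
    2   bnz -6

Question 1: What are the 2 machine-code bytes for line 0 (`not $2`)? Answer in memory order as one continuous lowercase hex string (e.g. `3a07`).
00e2

L0: not op=0xe:4|rd=2:4|pad=0:8 ⇒ 0xe200 ⇒ little 00 e2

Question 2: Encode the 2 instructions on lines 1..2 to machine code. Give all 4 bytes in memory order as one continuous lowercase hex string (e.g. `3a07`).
404afa0f

1. load fields op=0x4:4|rd=10:4|rs=4:4|pad=0:4 → word 4a40h → 40 4a
2. bnz fields op=0x0:4|imm=-6:12 → word 0ffah → fa 0f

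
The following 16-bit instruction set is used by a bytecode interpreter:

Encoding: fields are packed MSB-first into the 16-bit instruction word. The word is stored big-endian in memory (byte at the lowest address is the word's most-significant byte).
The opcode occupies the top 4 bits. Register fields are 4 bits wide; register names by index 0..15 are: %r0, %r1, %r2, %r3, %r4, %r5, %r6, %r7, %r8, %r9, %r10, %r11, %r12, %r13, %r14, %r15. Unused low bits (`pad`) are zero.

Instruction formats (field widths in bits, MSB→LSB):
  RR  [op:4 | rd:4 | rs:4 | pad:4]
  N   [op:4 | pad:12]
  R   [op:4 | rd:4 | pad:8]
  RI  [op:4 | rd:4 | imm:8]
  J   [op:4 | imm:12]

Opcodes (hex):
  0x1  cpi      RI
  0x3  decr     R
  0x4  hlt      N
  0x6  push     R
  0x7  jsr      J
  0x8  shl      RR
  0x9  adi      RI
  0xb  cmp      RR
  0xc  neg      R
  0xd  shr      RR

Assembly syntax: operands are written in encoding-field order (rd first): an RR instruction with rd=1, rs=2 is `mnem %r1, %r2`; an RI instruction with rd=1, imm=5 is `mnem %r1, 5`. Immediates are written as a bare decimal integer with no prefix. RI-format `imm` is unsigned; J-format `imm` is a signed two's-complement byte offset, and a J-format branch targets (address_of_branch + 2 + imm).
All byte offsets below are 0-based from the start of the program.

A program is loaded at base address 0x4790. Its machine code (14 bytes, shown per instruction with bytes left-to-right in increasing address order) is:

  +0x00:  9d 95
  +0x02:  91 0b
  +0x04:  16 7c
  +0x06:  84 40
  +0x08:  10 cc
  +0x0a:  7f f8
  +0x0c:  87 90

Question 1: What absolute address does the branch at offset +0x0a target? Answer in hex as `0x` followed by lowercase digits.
0x4794

+0x0a: 7f f8 ⇒ word 0x7ff8 (big)
  op=0x7ff8>>12=0x7 ⇒ jsr (J)
  imm: (w>>0)&0xfff=0xff8 (s12→-8) → -8
  target = base 0x4790 + off 0x0a + 2 + imm -8 = 0x4794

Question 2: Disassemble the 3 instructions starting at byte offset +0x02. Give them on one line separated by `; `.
adi %r1, 11; cpi %r6, 124; shl %r4, %r4

@+02  big-endian(91 0b) = 0x910b
  opcode bits[15:12]=0x9: adi/RI
  [11:8] rd=1 = %r1
  [7:0] imm=11 = 11
@+04  big-endian(16 7c) = 0x167c
  opcode bits[15:12]=0x1: cpi/RI
  [11:8] rd=6 = %r6
  [7:0] imm=124 = 124
@+06  big-endian(84 40) = 0x8440
  opcode bits[15:12]=0x8: shl/RR
  [11:8] rd=4 = %r4
  [7:4] rs=4 = %r4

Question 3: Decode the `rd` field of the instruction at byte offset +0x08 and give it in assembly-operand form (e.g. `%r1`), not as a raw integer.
@+08  big-endian(10 cc) = 0x10cc
  top 4b → 0x1 → cpi [RI]
  rd@[11:8]=0x0 ⇒ %r0
  imm@[7:0]=0xcc ⇒ 204

%r0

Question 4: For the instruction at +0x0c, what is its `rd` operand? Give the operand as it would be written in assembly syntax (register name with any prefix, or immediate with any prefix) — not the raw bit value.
%r7

+0x0c: 87 90 ⇒ word 0x8790 (big)
  opcode bits[15:12]=0x8: shl/RR
  [11:8] rd=7 = %r7
  [7:4] rs=9 = %r9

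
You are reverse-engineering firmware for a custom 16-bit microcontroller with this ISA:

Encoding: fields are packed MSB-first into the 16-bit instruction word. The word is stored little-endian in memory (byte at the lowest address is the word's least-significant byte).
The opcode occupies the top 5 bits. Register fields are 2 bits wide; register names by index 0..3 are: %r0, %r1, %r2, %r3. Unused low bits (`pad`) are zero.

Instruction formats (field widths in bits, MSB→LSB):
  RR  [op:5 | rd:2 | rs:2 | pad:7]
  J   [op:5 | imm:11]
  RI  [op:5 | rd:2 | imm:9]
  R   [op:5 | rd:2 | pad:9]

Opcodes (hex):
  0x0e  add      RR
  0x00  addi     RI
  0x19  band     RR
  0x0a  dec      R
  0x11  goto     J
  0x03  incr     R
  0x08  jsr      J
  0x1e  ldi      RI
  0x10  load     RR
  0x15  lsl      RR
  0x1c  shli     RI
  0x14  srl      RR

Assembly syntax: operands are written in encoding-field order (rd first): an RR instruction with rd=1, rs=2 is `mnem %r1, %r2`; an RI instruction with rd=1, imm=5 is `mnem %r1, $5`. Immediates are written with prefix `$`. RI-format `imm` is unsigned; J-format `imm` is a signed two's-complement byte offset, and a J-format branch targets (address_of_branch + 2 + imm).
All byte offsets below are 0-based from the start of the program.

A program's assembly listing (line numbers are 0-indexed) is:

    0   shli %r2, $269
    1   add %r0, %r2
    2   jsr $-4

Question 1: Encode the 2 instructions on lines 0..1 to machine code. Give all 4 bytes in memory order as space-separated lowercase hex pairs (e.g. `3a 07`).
L0: shli op=0x1c:5|rd=2:2|imm=269:9 ⇒ 0xe50d ⇒ little 0d e5
L1: add op=0xe:5|rd=0:2|rs=2:2|pad=0:7 ⇒ 0x7100 ⇒ little 00 71

0d e5 00 71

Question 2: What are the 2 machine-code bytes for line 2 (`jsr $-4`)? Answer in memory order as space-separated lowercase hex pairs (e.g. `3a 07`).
L2: jsr op=0x8:5|imm=-4:11 ⇒ 0x47fc ⇒ little fc 47

fc 47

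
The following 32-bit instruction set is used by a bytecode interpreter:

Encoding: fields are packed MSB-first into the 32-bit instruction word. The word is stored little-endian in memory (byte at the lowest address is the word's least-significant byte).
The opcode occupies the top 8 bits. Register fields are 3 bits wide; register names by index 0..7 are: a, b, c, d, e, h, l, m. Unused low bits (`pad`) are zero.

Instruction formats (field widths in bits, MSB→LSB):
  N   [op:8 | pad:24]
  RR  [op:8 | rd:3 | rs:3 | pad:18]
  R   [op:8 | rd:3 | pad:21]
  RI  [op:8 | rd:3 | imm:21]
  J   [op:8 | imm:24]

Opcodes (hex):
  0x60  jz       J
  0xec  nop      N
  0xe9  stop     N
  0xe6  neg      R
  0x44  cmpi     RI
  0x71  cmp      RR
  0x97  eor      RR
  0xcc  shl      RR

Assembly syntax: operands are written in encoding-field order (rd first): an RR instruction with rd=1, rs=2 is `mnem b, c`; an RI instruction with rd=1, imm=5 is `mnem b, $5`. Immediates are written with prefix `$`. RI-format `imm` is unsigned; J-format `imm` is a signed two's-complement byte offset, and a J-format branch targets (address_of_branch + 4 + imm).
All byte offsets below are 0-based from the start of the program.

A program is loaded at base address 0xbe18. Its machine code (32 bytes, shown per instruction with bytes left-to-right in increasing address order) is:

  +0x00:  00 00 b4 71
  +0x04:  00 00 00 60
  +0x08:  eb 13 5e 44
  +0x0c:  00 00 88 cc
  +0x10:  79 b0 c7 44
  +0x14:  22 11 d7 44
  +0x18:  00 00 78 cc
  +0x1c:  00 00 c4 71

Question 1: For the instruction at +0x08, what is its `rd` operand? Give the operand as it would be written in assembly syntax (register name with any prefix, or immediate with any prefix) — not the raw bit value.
c

off 0x08: read eb 13 5e 44 as little → 0x445e13eb
  op=0x445e13eb>>24=0x44 ⇒ cmpi (RI)
  rd: (w>>21)&0x7=0x2 → c
  imm: (w>>0)&0x1fffff=0x1e13eb → $1971179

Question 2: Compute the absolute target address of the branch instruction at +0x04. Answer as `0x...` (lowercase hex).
0xbe20

[04] 00 00 00 60 → 0x60000000
  opcode bits[31:24]=0x60: jz/J
  imm: (w>>0)&0xffffff=0x0 → $0
  target = base 0xbe18 + off 0x04 + 4 + imm 0 = 0xbe20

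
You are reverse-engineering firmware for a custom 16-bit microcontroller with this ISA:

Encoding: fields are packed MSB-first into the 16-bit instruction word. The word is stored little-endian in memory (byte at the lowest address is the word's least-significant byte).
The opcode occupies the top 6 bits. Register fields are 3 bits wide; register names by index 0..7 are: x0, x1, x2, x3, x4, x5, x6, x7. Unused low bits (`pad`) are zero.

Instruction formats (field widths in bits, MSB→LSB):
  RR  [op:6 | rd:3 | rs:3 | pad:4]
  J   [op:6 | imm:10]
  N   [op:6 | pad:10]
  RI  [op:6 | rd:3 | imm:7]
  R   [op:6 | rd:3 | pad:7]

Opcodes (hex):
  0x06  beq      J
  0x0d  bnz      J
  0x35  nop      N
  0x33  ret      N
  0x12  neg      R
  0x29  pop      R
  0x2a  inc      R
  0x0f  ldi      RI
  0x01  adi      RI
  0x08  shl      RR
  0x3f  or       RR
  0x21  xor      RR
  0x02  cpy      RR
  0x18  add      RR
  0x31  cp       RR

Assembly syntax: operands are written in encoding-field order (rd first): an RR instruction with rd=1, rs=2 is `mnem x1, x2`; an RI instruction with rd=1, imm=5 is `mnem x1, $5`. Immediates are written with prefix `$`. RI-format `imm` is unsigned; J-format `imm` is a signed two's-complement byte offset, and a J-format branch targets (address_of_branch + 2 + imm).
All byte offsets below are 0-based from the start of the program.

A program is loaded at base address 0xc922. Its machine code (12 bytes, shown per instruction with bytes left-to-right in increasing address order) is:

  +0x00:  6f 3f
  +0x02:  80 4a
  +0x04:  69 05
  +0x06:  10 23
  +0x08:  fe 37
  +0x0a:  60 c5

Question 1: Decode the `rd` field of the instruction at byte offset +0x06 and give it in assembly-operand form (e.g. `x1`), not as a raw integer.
off 0x06: read 10 23 as little → 0x2310
  opcode bits[15:10]=0x8: shl/RR
  [9:7] rd=6 = x6
  [6:4] rs=1 = x1

x6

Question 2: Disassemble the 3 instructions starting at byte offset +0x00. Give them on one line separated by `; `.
off 0x00: read 6f 3f as little → 0x3f6f
  op=0x3f6f>>10=0xf ⇒ ldi (RI)
  [9:7] rd=6 = x6
  [6:0] imm=111 = $111
off 0x02: read 80 4a as little → 0x4a80
  op=0x4a80>>10=0x12 ⇒ neg (R)
  [9:7] rd=5 = x5
off 0x04: read 69 05 as little → 0x0569
  op=0x0569>>10=0x1 ⇒ adi (RI)
  [9:7] rd=2 = x2
  [6:0] imm=105 = $105

ldi x6, $111; neg x5; adi x2, $105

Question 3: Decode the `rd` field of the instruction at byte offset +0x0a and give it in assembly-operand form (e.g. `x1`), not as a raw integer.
off 0x0a: read 60 c5 as little → 0xc560
  op=0xc560>>10=0x31 ⇒ cp (RR)
  [9:7] rd=2 = x2
  [6:4] rs=6 = x6

x2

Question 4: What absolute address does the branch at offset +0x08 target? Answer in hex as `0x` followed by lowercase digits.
0xc92a

@+08  little-endian(fe 37) = 0x37fe
  opcode bits[15:10]=0xd: bnz/J
  imm@[9:0]=0x3fe (s10→-2) ⇒ $-2
  target = base 0xc922 + off 0x08 + 2 + imm -2 = 0xc92a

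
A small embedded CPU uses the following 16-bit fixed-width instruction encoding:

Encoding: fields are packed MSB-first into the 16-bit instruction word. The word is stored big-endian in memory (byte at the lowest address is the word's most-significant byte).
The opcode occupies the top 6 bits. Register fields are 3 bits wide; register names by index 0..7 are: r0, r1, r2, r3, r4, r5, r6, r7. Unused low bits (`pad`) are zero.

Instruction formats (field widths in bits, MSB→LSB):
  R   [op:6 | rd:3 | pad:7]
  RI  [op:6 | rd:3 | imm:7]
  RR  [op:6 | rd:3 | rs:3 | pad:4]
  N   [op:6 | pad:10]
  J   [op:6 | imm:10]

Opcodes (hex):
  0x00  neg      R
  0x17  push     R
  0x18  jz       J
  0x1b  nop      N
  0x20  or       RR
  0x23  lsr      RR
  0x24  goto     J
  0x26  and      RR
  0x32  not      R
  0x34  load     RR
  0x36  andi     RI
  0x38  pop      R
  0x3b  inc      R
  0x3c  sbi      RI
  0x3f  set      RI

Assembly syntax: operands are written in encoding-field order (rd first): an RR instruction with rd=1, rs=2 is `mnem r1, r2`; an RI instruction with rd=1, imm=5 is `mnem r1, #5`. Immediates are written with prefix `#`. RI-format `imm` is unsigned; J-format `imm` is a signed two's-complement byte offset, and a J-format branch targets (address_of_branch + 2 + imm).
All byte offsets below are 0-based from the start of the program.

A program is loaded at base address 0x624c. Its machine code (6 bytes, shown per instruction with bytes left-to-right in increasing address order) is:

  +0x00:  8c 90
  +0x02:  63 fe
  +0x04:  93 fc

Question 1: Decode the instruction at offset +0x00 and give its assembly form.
lsr r1, r1

+0x00: 8c 90 ⇒ word 0x8c90 (big)
  opcode bits[15:10]=0x23: lsr/RR
  [9:7] rd=1 = r1
  [6:4] rs=1 = r1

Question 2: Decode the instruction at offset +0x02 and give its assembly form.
jz #-2

off 0x02: read 63 fe as big → 0x63fe
  op=0x63fe>>10=0x18 ⇒ jz (J)
  imm@[9:0]=0x3fe (s10→-2) ⇒ #-2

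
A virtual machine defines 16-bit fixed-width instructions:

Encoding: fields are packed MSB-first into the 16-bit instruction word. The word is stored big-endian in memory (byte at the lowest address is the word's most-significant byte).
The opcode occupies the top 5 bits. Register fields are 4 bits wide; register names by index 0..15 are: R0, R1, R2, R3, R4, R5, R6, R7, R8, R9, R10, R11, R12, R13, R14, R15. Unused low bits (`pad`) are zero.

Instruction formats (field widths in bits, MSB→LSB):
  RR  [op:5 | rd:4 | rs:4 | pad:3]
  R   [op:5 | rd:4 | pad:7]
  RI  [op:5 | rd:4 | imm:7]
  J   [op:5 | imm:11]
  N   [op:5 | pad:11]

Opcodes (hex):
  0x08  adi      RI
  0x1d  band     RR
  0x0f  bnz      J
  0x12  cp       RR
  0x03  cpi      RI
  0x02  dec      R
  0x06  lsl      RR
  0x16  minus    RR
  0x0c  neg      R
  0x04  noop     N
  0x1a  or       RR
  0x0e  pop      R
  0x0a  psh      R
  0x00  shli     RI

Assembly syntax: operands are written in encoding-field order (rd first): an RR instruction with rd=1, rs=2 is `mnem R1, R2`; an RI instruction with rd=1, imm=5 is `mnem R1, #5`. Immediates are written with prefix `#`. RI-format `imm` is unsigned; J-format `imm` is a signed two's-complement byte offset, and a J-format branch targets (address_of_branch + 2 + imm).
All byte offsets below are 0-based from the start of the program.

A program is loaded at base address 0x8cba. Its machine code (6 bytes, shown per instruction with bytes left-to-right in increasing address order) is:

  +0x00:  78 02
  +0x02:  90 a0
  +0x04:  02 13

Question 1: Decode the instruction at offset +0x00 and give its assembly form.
bnz #2

off 0x00: read 78 02 as big → 0x7802
  opcode bits[15:11]=0xf: bnz/J
  imm@[10:0]=0x2 ⇒ #2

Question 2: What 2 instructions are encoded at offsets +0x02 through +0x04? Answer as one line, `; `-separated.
cp R1, R4; shli R4, #19

@+02  big-endian(90 a0) = 0x90a0
  top 5b → 0x12 → cp [RR]
  rd@[10:7]=0x1 ⇒ R1
  rs@[6:3]=0x4 ⇒ R4
@+04  big-endian(02 13) = 0x0213
  top 5b → 0x0 → shli [RI]
  rd@[10:7]=0x4 ⇒ R4
  imm@[6:0]=0x13 ⇒ #19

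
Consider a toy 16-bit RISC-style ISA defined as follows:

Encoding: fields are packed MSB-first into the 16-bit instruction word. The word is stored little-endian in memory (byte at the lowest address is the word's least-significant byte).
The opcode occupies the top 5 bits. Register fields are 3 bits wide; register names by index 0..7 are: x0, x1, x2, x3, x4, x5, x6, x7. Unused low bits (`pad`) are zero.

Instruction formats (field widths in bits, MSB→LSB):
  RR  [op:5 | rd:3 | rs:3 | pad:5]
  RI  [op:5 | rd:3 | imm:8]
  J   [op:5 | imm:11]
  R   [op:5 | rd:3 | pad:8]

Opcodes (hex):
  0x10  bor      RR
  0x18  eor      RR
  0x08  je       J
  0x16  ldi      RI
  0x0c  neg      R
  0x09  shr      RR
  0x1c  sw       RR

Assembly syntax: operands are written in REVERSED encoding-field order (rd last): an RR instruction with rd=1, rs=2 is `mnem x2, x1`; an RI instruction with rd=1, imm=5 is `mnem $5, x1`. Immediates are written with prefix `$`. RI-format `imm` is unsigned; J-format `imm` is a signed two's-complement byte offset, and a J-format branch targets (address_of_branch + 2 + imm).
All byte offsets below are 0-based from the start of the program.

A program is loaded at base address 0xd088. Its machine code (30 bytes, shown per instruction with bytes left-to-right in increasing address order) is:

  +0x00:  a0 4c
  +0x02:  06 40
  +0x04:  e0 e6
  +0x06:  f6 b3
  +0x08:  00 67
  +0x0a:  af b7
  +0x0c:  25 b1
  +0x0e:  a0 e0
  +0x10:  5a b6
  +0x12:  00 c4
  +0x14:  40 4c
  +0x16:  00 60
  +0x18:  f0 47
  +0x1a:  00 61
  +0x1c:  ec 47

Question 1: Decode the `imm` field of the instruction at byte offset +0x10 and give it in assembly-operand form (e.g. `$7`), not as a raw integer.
$90

off 0x10: read 5a b6 as little → 0xb65a
  opcode bits[15:11]=0x16: ldi/RI
  [10:8] rd=6 = x6
  [7:0] imm=90 = $90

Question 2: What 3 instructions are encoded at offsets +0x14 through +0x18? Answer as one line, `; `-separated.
shr x2, x4; neg x0; je $-16

off 0x14: read 40 4c as little → 0x4c40
  top 5b → 0x9 → shr [RR]
  rd@[10:8]=0x4 ⇒ x4
  rs@[7:5]=0x2 ⇒ x2
off 0x16: read 00 60 as little → 0x6000
  top 5b → 0xc → neg [R]
  rd@[10:8]=0x0 ⇒ x0
off 0x18: read f0 47 as little → 0x47f0
  top 5b → 0x8 → je [J]
  imm@[10:0]=0x7f0 (s11→-16) ⇒ $-16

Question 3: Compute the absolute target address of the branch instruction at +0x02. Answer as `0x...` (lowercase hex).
0xd092

+0x02: 06 40 ⇒ word 0x4006 (little)
  top 5b → 0x8 → je [J]
  [10:0] imm=6 = $6
  target = base 0xd088 + off 0x02 + 2 + imm 6 = 0xd092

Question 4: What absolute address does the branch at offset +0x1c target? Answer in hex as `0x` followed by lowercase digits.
+0x1c: ec 47 ⇒ word 0x47ec (little)
  opcode bits[15:11]=0x8: je/J
  imm: (w>>0)&0x7ff=0x7ec (s11→-20) → $-20
  target = base 0xd088 + off 0x1c + 2 + imm -20 = 0xd092

0xd092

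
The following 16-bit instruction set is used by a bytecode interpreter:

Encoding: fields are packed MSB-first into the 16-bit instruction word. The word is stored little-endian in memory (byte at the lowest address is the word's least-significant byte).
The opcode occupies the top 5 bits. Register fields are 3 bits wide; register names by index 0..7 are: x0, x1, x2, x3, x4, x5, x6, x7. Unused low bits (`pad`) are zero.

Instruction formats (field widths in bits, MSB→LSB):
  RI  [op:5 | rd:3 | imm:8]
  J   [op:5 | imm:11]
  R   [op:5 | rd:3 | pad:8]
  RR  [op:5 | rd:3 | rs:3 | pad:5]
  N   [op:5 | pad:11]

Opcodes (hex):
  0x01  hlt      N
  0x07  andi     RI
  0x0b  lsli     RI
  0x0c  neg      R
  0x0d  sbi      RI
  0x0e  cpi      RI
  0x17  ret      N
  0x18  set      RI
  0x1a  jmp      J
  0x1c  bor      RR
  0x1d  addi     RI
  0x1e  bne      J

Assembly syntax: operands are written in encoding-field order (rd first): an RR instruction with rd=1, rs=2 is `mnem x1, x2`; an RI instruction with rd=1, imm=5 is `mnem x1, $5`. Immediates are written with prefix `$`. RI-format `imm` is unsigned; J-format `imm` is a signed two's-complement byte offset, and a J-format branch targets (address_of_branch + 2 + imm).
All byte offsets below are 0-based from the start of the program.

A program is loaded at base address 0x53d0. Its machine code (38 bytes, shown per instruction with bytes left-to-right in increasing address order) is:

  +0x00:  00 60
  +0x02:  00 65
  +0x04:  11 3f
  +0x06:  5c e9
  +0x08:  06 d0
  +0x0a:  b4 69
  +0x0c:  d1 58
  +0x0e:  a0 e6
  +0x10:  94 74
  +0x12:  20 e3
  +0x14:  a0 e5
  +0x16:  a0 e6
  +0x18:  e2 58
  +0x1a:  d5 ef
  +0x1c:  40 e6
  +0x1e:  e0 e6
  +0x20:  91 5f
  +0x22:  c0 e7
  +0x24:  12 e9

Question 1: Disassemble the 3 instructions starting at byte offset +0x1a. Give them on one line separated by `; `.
[1a] d5 ef → 0xefd5
  op=0xefd5>>11=0x1d ⇒ addi (RI)
  rd@[10:8]=0x7 ⇒ x7
  imm@[7:0]=0xd5 ⇒ $213
[1c] 40 e6 → 0xe640
  op=0xe640>>11=0x1c ⇒ bor (RR)
  rd@[10:8]=0x6 ⇒ x6
  rs@[7:5]=0x2 ⇒ x2
[1e] e0 e6 → 0xe6e0
  op=0xe6e0>>11=0x1c ⇒ bor (RR)
  rd@[10:8]=0x6 ⇒ x6
  rs@[7:5]=0x7 ⇒ x7

addi x7, $213; bor x6, x2; bor x6, x7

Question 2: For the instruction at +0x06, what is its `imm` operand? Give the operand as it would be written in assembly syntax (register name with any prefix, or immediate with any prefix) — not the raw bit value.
+0x06: 5c e9 ⇒ word 0xe95c (little)
  opcode bits[15:11]=0x1d: addi/RI
  [10:8] rd=1 = x1
  [7:0] imm=92 = $92

$92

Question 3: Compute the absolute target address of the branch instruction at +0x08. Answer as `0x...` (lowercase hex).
off 0x08: read 06 d0 as little → 0xd006
  opcode bits[15:11]=0x1a: jmp/J
  [10:0] imm=6 = $6
  target = base 0x53d0 + off 0x08 + 2 + imm 6 = 0x53e0

0x53e0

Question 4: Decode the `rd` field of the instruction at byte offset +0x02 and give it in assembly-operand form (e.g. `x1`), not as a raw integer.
x5

off 0x02: read 00 65 as little → 0x6500
  top 5b → 0xc → neg [R]
  rd@[10:8]=0x5 ⇒ x5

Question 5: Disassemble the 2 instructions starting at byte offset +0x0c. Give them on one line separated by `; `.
[0c] d1 58 → 0x58d1
  opcode bits[15:11]=0xb: lsli/RI
  [10:8] rd=0 = x0
  [7:0] imm=209 = $209
[0e] a0 e6 → 0xe6a0
  opcode bits[15:11]=0x1c: bor/RR
  [10:8] rd=6 = x6
  [7:5] rs=5 = x5

lsli x0, $209; bor x6, x5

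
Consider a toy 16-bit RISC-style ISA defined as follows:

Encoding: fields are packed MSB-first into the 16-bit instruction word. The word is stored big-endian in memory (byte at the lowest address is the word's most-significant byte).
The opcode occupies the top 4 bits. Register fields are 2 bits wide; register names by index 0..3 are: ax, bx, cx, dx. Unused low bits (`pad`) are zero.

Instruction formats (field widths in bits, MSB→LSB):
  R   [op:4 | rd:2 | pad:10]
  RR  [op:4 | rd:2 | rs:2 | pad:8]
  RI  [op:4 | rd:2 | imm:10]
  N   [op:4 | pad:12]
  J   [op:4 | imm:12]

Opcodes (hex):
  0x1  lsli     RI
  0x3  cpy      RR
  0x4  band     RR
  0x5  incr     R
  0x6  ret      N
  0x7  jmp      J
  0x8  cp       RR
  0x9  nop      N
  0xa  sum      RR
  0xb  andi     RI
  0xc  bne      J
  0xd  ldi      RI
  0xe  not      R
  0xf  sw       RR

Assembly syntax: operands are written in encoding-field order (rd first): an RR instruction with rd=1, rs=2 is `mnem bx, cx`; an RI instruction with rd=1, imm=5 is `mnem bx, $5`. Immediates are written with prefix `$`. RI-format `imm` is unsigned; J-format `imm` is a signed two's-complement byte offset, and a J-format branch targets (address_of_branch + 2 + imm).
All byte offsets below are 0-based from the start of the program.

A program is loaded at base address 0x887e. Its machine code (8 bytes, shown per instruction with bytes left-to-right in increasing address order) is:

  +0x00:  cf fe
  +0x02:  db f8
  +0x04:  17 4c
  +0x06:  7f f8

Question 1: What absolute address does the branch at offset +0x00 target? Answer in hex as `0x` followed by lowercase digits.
@+00  big-endian(cf fe) = 0xcffe
  top 4b → 0xc → bne [J]
  imm: (w>>0)&0xfff=0xffe (s12→-2) → $-2
  target = base 0x887e + off 0x00 + 2 + imm -2 = 0x887e

0x887e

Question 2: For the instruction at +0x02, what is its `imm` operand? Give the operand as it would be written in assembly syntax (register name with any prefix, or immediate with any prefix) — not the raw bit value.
+0x02: db f8 ⇒ word 0xdbf8 (big)
  op=0xdbf8>>12=0xd ⇒ ldi (RI)
  rd@[11:10]=0x2 ⇒ cx
  imm@[9:0]=0x3f8 ⇒ $1016

$1016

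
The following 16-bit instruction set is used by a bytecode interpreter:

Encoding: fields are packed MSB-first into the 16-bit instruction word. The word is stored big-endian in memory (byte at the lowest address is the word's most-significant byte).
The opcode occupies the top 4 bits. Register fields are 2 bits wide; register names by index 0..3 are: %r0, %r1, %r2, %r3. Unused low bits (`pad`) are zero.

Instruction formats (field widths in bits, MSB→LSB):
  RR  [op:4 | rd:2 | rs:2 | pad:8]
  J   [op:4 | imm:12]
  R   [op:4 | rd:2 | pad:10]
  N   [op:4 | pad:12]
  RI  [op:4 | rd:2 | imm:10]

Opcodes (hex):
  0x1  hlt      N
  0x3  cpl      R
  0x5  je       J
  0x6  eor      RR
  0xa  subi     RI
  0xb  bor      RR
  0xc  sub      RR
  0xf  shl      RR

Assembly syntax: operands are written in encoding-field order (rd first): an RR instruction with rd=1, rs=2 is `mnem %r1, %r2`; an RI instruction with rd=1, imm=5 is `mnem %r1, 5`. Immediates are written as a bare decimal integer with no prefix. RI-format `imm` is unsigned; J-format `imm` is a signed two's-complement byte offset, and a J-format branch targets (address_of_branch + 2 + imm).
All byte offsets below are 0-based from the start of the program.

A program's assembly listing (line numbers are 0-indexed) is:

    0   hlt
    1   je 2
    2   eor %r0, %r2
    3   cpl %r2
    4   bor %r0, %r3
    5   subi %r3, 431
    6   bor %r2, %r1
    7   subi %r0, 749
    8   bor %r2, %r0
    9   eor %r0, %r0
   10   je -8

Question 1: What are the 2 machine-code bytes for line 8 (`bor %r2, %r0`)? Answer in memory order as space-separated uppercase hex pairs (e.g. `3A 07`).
B8 00

line 8 (bor): pack op=0xb:4|rd=2:2|rs=0:2|pad=0:8 = 0xb800; big→ b8 00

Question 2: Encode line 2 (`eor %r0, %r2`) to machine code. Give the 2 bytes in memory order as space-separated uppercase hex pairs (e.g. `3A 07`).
line 2 (eor): pack op=0x6:4|rd=0:2|rs=2:2|pad=0:8 = 0x6200; big→ 62 00

62 00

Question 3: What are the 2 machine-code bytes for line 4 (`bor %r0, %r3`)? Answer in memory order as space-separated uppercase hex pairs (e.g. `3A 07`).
B3 00

L4: bor op=0xb:4|rd=0:2|rs=3:2|pad=0:8 ⇒ 0xb300 ⇒ big b3 00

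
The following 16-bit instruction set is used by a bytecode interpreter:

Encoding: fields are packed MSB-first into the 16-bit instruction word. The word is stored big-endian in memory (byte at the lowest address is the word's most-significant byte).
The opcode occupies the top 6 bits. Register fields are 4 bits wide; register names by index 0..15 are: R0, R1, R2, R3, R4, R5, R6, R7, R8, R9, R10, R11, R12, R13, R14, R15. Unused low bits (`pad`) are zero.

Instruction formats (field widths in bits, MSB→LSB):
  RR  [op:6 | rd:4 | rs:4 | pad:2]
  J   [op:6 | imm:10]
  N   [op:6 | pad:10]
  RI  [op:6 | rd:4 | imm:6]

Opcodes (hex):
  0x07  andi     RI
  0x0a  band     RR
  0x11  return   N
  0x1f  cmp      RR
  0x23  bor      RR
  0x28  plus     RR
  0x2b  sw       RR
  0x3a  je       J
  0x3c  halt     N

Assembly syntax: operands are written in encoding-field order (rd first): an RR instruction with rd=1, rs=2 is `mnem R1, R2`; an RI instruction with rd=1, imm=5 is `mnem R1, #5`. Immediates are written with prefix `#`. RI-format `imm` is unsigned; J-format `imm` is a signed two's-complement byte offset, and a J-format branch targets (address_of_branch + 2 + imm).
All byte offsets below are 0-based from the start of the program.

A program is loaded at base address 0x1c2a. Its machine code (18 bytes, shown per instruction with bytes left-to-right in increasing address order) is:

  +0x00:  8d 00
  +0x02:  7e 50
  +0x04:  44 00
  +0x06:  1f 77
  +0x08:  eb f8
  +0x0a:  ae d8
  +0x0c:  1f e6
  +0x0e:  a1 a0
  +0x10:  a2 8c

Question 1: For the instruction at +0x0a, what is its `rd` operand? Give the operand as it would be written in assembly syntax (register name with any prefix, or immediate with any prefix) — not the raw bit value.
+0x0a: ae d8 ⇒ word 0xaed8 (big)
  op=0xaed8>>10=0x2b ⇒ sw (RR)
  [9:6] rd=11 = R11
  [5:2] rs=6 = R6

R11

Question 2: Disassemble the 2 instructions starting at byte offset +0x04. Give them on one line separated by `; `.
[04] 44 00 → 0x4400
  op=0x4400>>10=0x11 ⇒ return (N)
[06] 1f 77 → 0x1f77
  op=0x1f77>>10=0x7 ⇒ andi (RI)
  rd@[9:6]=0xd ⇒ R13
  imm@[5:0]=0x37 ⇒ #55

return; andi R13, #55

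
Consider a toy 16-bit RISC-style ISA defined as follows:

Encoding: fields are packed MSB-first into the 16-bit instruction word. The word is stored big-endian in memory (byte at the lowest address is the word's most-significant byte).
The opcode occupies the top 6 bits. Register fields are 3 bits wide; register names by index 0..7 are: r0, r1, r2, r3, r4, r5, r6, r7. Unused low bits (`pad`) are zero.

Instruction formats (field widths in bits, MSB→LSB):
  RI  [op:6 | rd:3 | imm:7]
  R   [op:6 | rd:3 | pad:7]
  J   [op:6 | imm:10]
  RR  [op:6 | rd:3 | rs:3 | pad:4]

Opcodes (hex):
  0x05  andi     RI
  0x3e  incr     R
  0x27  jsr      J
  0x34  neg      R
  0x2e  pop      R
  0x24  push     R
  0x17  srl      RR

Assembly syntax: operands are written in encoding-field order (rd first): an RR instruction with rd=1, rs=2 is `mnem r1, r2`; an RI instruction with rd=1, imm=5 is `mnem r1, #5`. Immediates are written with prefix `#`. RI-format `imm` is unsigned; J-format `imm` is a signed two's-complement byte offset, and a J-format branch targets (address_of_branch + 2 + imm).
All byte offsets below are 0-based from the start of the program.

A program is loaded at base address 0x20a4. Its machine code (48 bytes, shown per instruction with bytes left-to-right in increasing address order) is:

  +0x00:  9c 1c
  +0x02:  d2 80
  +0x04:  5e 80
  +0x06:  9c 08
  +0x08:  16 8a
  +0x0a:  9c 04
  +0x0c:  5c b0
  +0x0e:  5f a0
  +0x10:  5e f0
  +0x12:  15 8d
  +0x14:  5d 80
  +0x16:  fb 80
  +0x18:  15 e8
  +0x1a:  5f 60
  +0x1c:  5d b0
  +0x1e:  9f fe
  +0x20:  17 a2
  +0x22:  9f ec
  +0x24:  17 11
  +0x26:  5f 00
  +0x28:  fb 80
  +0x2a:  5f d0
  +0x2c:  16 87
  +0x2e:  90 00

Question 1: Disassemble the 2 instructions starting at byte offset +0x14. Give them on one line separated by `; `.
srl r3, r0; incr r7

+0x14: 5d 80 ⇒ word 0x5d80 (big)
  top 6b → 0x17 → srl [RR]
  rd: (w>>7)&0x7=0x3 → r3
  rs: (w>>4)&0x7=0x0 → r0
+0x16: fb 80 ⇒ word 0xfb80 (big)
  top 6b → 0x3e → incr [R]
  rd: (w>>7)&0x7=0x7 → r7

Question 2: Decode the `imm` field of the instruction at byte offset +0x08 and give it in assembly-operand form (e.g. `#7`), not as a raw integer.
+0x08: 16 8a ⇒ word 0x168a (big)
  op=0x168a>>10=0x5 ⇒ andi (RI)
  rd: (w>>7)&0x7=0x5 → r5
  imm: (w>>0)&0x7f=0xa → #10

#10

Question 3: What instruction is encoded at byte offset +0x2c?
@+2c  big-endian(16 87) = 0x1687
  top 6b → 0x5 → andi [RI]
  [9:7] rd=5 = r5
  [6:0] imm=7 = #7

andi r5, #7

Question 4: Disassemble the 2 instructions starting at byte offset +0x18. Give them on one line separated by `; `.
andi r3, #104; srl r6, r6

+0x18: 15 e8 ⇒ word 0x15e8 (big)
  top 6b → 0x5 → andi [RI]
  rd@[9:7]=0x3 ⇒ r3
  imm@[6:0]=0x68 ⇒ #104
+0x1a: 5f 60 ⇒ word 0x5f60 (big)
  top 6b → 0x17 → srl [RR]
  rd@[9:7]=0x6 ⇒ r6
  rs@[6:4]=0x6 ⇒ r6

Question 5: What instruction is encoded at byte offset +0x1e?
jsr #-2

off 0x1e: read 9f fe as big → 0x9ffe
  top 6b → 0x27 → jsr [J]
  [9:0] imm=1022 (s10→-2) = #-2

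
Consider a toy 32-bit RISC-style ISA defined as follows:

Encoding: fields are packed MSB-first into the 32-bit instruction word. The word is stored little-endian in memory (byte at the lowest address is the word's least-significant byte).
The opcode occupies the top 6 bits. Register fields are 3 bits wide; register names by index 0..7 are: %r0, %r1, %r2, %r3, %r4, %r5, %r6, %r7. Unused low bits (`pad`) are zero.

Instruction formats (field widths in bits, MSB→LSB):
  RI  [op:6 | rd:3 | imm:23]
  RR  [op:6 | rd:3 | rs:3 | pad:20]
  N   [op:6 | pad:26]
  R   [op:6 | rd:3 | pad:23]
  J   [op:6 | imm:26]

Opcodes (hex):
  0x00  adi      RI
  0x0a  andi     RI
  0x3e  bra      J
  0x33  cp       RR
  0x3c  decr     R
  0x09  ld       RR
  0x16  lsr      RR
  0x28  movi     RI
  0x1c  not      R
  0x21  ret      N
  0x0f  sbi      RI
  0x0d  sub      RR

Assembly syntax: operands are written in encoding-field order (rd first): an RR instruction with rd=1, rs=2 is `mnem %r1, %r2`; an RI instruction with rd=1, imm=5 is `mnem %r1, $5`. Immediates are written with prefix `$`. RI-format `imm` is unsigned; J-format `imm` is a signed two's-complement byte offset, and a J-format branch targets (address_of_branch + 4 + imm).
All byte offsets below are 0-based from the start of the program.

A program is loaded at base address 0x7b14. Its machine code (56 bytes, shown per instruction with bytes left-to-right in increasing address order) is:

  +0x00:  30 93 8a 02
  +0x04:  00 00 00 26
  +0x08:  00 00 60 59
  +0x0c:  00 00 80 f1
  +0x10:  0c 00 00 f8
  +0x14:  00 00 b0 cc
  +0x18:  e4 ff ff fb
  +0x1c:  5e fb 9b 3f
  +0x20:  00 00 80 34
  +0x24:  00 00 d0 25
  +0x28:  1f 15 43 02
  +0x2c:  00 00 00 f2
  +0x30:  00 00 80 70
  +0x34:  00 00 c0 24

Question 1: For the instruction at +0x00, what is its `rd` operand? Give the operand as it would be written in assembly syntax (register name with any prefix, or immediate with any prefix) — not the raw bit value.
%r5

@+00  little-endian(30 93 8a 02) = 0x028a9330
  op=0x028a9330>>26=0x0 ⇒ adi (RI)
  [25:23] rd=5 = %r5
  [22:0] imm=693040 = $693040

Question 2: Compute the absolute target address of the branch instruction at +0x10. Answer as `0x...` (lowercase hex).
0x7b34

off 0x10: read 0c 00 00 f8 as little → 0xf800000c
  op=0xf800000c>>26=0x3e ⇒ bra (J)
  imm: (w>>0)&0x3ffffff=0xc → $12
  target = base 0x7b14 + off 0x10 + 4 + imm 12 = 0x7b34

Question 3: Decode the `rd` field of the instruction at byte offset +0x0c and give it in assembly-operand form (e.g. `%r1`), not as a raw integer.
%r3

[0c] 00 00 80 f1 → 0xf1800000
  opcode bits[31:26]=0x3c: decr/R
  rd@[25:23]=0x3 ⇒ %r3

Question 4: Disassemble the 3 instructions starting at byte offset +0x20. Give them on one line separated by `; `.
sub %r1, %r0; ld %r3, %r5; adi %r4, $4396319

+0x20: 00 00 80 34 ⇒ word 0x34800000 (little)
  op=0x34800000>>26=0xd ⇒ sub (RR)
  rd: (w>>23)&0x7=0x1 → %r1
  rs: (w>>20)&0x7=0x0 → %r0
+0x24: 00 00 d0 25 ⇒ word 0x25d00000 (little)
  op=0x25d00000>>26=0x9 ⇒ ld (RR)
  rd: (w>>23)&0x7=0x3 → %r3
  rs: (w>>20)&0x7=0x5 → %r5
+0x28: 1f 15 43 02 ⇒ word 0x0243151f (little)
  op=0x0243151f>>26=0x0 ⇒ adi (RI)
  rd: (w>>23)&0x7=0x4 → %r4
  imm: (w>>0)&0x7fffff=0x43151f → $4396319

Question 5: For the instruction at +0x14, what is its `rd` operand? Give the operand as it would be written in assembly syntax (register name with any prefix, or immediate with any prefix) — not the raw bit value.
%r1

@+14  little-endian(00 00 b0 cc) = 0xccb00000
  top 6b → 0x33 → cp [RR]
  [25:23] rd=1 = %r1
  [22:20] rs=3 = %r3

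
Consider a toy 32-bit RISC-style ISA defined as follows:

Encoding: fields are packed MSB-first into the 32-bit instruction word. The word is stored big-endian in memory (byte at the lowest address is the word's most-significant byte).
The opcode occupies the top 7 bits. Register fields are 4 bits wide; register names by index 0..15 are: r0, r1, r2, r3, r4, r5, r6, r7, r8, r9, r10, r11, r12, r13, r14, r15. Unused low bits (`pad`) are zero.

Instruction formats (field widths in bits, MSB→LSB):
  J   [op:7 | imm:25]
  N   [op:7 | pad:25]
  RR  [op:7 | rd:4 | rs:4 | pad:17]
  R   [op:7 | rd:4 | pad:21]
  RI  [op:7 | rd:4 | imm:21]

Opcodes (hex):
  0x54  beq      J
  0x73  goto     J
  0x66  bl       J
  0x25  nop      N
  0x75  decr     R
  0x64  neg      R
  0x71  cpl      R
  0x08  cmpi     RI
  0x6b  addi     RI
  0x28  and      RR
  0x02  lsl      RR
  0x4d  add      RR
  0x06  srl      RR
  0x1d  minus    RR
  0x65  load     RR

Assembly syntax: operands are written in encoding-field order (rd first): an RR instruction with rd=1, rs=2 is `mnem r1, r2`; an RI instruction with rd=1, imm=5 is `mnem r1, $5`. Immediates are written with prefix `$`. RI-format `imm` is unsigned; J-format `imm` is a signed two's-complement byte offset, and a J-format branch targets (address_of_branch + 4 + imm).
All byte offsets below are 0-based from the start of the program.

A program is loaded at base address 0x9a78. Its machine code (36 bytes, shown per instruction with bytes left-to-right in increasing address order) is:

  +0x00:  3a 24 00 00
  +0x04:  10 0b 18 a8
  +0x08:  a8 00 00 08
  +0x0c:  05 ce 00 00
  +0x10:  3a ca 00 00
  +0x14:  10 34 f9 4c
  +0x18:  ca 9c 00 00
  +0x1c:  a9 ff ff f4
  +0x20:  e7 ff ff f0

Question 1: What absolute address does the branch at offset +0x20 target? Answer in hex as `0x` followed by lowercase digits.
0x9a8c

off 0x20: read e7 ff ff f0 as big → 0xe7fffff0
  opcode bits[31:25]=0x73: goto/J
  [24:0] imm=33554416 (s25→-16) = $-16
  target = base 0x9a78 + off 0x20 + 4 + imm -16 = 0x9a8c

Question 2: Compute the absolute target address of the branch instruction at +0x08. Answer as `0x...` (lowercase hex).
+0x08: a8 00 00 08 ⇒ word 0xa8000008 (big)
  opcode bits[31:25]=0x54: beq/J
  [24:0] imm=8 = $8
  target = base 0x9a78 + off 0x08 + 4 + imm 8 = 0x9a8c

0x9a8c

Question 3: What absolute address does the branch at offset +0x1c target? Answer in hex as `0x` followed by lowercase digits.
0x9a8c

+0x1c: a9 ff ff f4 ⇒ word 0xa9fffff4 (big)
  op=0xa9fffff4>>25=0x54 ⇒ beq (J)
  imm: (w>>0)&0x1ffffff=0x1fffff4 (s25→-12) → $-12
  target = base 0x9a78 + off 0x1c + 4 + imm -12 = 0x9a8c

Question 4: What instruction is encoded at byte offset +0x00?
minus r1, r2

[00] 3a 24 00 00 → 0x3a240000
  opcode bits[31:25]=0x1d: minus/RR
  [24:21] rd=1 = r1
  [20:17] rs=2 = r2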